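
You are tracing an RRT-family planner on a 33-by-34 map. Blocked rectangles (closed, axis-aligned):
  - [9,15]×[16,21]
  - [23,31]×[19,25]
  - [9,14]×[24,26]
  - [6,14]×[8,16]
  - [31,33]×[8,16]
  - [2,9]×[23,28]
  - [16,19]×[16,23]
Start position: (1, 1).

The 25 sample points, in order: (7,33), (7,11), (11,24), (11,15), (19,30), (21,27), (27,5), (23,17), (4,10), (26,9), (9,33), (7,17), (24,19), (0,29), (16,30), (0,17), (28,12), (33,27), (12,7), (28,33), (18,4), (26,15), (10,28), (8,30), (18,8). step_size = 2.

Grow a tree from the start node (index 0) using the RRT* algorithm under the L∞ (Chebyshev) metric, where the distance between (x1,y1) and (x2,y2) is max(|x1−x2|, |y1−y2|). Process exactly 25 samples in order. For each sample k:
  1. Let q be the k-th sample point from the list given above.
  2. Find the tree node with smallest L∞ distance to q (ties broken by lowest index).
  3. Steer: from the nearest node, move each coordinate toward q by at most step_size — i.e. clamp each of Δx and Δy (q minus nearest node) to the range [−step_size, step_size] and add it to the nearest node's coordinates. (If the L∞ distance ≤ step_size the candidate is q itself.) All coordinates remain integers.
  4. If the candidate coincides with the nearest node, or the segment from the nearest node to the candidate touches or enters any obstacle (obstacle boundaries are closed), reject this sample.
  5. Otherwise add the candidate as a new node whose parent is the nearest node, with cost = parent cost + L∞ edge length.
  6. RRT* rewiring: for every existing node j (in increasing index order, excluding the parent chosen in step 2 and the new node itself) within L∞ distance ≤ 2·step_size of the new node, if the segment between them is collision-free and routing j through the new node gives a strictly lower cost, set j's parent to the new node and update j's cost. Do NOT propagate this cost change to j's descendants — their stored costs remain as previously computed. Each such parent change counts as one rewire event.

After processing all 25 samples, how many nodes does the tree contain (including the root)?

Node count: 10

1. q=(7,33) nearest=0 d=32 new=(3,3) → add node 1 parent=0 cost=2
2. q=(7,11) nearest=1 d=8 new=(5,5) → add node 2 parent=1 cost=4
3. q=(11,24) nearest=2 d=19 new=(7,7) → add node 3 parent=2 cost=6
4. q=(11,15) nearest=3 d=8 new=(9,9) → blocked by [6,14]×[8,16], reject
5. q=(19,30) nearest=3 d=23 new=(9,9) → blocked by [6,14]×[8,16], reject
6. q=(21,27) nearest=3 d=20 new=(9,9) → blocked by [6,14]×[8,16], reject
7. q=(27,5) nearest=3 d=20 new=(9,5) → add node 4 parent=3 cost=8
8. q=(23,17) nearest=4 d=14 new=(11,7) → add node 5 parent=4 cost=10
9. q=(4,10) nearest=3 d=3 new=(5,9) → blocked by [6,14]×[8,16], reject
10. q=(26,9) nearest=5 d=15 new=(13,9) → blocked by [6,14]×[8,16], reject
11. q=(9,33) nearest=3 d=26 new=(9,9) → blocked by [6,14]×[8,16], reject
12. q=(7,17) nearest=3 d=10 new=(7,9) → blocked by [6,14]×[8,16], reject
13. q=(24,19) nearest=5 d=13 new=(13,9) → blocked by [6,14]×[8,16], reject
14. q=(0,29) nearest=3 d=22 new=(5,9) → blocked by [6,14]×[8,16], reject
15. q=(16,30) nearest=3 d=23 new=(9,9) → blocked by [6,14]×[8,16], reject
16. q=(0,17) nearest=3 d=10 new=(5,9) → blocked by [6,14]×[8,16], reject
17. q=(28,12) nearest=5 d=17 new=(13,9) → blocked by [6,14]×[8,16], reject
18. q=(33,27) nearest=5 d=22 new=(13,9) → blocked by [6,14]×[8,16], reject
19. q=(12,7) nearest=5 d=1 new=(12,7) → add node 6 parent=5 cost=11
20. q=(28,33) nearest=3 d=26 new=(9,9) → blocked by [6,14]×[8,16], reject
21. q=(18,4) nearest=6 d=6 new=(14,5) → add node 7 parent=6 cost=13
22. q=(26,15) nearest=7 d=12 new=(16,7) → add node 8 parent=7 cost=15
23. q=(10,28) nearest=3 d=21 new=(9,9) → blocked by [6,14]×[8,16], reject
24. q=(8,30) nearest=3 d=23 new=(8,9) → blocked by [6,14]×[8,16], reject
25. q=(18,8) nearest=8 d=2 new=(18,8) → add node 9 parent=8 cost=17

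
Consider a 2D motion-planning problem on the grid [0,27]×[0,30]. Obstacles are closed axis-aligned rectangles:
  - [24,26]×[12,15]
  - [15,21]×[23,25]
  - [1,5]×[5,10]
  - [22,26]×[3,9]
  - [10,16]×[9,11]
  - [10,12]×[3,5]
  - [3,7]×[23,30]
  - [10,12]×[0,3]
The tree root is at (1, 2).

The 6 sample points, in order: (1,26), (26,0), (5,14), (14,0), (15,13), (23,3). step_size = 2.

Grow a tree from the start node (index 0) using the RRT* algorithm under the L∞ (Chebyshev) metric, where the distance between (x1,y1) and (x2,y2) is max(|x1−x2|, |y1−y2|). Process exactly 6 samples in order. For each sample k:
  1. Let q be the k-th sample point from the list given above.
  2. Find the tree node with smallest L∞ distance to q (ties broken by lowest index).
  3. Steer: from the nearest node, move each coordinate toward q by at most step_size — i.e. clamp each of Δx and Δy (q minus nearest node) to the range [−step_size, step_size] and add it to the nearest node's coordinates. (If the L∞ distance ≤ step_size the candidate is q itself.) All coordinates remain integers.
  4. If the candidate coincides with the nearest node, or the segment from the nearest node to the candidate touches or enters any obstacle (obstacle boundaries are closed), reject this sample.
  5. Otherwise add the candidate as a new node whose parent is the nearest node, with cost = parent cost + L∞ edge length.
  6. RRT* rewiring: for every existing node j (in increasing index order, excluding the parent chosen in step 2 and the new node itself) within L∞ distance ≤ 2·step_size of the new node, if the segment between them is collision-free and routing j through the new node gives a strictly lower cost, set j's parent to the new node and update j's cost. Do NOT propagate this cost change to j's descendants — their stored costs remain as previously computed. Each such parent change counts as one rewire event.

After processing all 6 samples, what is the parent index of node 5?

Parent of node 5: 3

1. q=(1,26) nearest=0 d=24 new=(1,4) → add node 1 parent=0 cost=2
2. q=(26,0) nearest=0 d=25 new=(3,0) → add node 2 parent=0 cost=2
3. q=(5,14) nearest=1 d=10 new=(3,6) → blocked by [1,5]×[5,10], reject
4. q=(14,0) nearest=2 d=11 new=(5,0) → add node 3 parent=2 cost=4
5. q=(15,13) nearest=2 d=13 new=(5,2) → add node 4 parent=2 cost=4
6. q=(23,3) nearest=3 d=18 new=(7,2) → add node 5 parent=3 cost=6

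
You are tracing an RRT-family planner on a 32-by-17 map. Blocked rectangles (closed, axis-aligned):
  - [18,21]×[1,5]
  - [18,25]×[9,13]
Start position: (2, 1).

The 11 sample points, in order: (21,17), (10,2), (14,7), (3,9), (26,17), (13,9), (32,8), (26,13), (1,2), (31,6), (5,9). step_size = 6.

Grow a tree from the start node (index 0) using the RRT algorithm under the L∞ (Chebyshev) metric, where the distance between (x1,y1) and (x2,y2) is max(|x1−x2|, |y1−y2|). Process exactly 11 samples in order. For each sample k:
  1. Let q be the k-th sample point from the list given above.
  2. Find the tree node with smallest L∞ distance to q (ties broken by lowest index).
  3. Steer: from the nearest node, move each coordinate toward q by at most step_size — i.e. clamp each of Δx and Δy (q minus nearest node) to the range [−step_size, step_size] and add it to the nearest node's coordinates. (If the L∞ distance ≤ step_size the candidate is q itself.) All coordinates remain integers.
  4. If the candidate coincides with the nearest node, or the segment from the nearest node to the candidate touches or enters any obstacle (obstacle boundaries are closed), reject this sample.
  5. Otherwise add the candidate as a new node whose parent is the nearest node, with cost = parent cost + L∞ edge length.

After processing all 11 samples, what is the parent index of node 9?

Parent of node 9: 4

1. q=(21,17) nearest=0 d=19 new=(8,7) → add node 1 parent=0 cost=6
2. q=(10,2) nearest=1 d=5 new=(10,2) → add node 2 parent=1 cost=11
3. q=(14,7) nearest=2 d=5 new=(14,7) → add node 3 parent=2 cost=16
4. q=(3,9) nearest=1 d=5 new=(3,9) → add node 4 parent=1 cost=11
5. q=(26,17) nearest=3 d=12 new=(20,13) → blocked by [18,25]×[9,13], reject
6. q=(13,9) nearest=3 d=2 new=(13,9) → add node 5 parent=3 cost=18
7. q=(32,8) nearest=3 d=18 new=(20,8) → add node 6 parent=3 cost=22
8. q=(26,13) nearest=6 d=6 new=(26,13) → blocked by [18,25]×[9,13], reject
9. q=(1,2) nearest=0 d=1 new=(1,2) → add node 7 parent=0 cost=1
10. q=(31,6) nearest=6 d=11 new=(26,6) → add node 8 parent=6 cost=28
11. q=(5,9) nearest=4 d=2 new=(5,9) → add node 9 parent=4 cost=13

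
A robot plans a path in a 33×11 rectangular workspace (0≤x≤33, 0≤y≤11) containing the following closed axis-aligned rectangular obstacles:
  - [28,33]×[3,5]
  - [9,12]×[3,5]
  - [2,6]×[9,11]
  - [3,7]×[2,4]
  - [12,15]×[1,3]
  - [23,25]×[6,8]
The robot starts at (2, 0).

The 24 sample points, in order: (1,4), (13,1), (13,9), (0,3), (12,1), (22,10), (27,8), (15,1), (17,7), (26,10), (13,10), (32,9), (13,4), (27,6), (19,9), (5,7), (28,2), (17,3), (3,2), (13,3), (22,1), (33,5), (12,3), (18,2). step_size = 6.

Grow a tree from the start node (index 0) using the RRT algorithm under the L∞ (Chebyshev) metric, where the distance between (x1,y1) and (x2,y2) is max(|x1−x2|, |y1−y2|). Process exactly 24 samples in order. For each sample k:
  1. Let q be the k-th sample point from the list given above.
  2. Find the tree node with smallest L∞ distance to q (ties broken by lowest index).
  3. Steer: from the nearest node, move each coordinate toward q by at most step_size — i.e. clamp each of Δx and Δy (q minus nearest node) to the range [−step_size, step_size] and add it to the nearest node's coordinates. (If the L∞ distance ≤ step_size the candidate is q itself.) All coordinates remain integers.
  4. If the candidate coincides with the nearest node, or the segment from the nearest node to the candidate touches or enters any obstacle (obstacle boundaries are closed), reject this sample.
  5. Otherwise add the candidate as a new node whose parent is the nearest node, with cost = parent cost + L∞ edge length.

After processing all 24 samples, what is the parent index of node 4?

Parent of node 4: 1

1. q=(1,4) nearest=0 d=4 new=(1,4) → add node 1 parent=0 cost=4
2. q=(13,1) nearest=0 d=11 new=(8,1) → add node 2 parent=0 cost=6
3. q=(13,9) nearest=2 d=8 new=(13,7) → blocked by [9,12]×[3,5], reject
4. q=(0,3) nearest=1 d=1 new=(0,3) → add node 3 parent=1 cost=5
5. q=(12,1) nearest=2 d=4 new=(12,1) → blocked by [12,15]×[1,3], reject
6. q=(22,10) nearest=2 d=14 new=(14,7) → blocked by [9,12]×[3,5], reject
7. q=(27,8) nearest=2 d=19 new=(14,7) → blocked by [9,12]×[3,5], reject
8. q=(15,1) nearest=2 d=7 new=(14,1) → blocked by [12,15]×[1,3], reject
9. q=(17,7) nearest=2 d=9 new=(14,7) → blocked by [9,12]×[3,5], reject
10. q=(26,10) nearest=2 d=18 new=(14,7) → blocked by [9,12]×[3,5], reject
11. q=(13,10) nearest=2 d=9 new=(13,7) → blocked by [9,12]×[3,5], reject
12. q=(32,9) nearest=2 d=24 new=(14,7) → blocked by [9,12]×[3,5], reject
13. q=(13,4) nearest=2 d=5 new=(13,4) → blocked by [9,12]×[3,5], reject
14. q=(27,6) nearest=2 d=19 new=(14,6) → blocked by [9,12]×[3,5], reject
15. q=(19,9) nearest=2 d=11 new=(14,7) → blocked by [9,12]×[3,5], reject
16. q=(5,7) nearest=1 d=4 new=(5,7) → add node 4 parent=1 cost=8
17. q=(28,2) nearest=2 d=20 new=(14,2) → blocked by [12,15]×[1,3], reject
18. q=(17,3) nearest=2 d=9 new=(14,3) → blocked by [12,15]×[1,3], reject
19. q=(3,2) nearest=0 d=2 new=(3,2) → blocked by [3,7]×[2,4], reject
20. q=(13,3) nearest=2 d=5 new=(13,3) → blocked by [12,15]×[1,3], reject
21. q=(22,1) nearest=2 d=14 new=(14,1) → blocked by [12,15]×[1,3], reject
22. q=(33,5) nearest=2 d=25 new=(14,5) → blocked by [9,12]×[3,5], reject
23. q=(12,3) nearest=2 d=4 new=(12,3) → blocked by [9,12]×[3,5], reject
24. q=(18,2) nearest=2 d=10 new=(14,2) → blocked by [12,15]×[1,3], reject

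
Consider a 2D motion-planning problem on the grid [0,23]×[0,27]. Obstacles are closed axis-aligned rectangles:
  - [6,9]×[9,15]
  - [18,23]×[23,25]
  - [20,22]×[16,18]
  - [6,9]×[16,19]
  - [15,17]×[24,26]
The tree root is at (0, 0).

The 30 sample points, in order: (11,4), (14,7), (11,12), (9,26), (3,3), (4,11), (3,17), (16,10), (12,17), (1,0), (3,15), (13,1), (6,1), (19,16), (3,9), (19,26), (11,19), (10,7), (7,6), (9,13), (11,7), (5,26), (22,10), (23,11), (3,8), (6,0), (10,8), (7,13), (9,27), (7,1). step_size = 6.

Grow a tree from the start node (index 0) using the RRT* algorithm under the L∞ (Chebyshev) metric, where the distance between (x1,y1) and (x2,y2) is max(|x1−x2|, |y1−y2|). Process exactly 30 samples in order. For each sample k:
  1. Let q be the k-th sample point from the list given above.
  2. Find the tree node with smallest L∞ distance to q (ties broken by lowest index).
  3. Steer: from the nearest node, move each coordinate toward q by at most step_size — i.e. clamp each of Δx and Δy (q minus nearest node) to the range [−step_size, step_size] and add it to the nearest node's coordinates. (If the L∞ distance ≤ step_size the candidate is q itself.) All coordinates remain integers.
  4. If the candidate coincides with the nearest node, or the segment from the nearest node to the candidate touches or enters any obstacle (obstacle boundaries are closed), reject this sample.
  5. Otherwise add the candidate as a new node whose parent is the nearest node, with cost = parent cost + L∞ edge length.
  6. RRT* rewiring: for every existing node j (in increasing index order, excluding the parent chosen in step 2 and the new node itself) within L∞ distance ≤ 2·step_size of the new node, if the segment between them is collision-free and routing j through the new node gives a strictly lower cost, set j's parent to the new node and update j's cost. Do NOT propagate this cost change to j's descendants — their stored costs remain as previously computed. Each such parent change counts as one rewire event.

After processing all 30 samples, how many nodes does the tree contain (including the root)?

Node count: 27

1. q=(11,4) nearest=0 d=11 new=(6,4) → add node 1 parent=0 cost=6
2. q=(14,7) nearest=1 d=8 new=(12,7) → add node 2 parent=1 cost=12
3. q=(11,12) nearest=2 d=5 new=(11,12) → add node 3 parent=2 cost=17
4. q=(9,26) nearest=3 d=14 new=(9,18) → blocked by [6,9]×[16,19], reject
5. q=(3,3) nearest=0 d=3 new=(3,3) → add node 4 parent=0 cost=3
6. q=(4,11) nearest=1 d=7 new=(4,10) → add node 5 parent=1 cost=12
7. q=(3,17) nearest=5 d=7 new=(3,16) → add node 6 parent=5 cost=18
8. q=(16,10) nearest=2 d=4 new=(16,10) → add node 7 parent=2 cost=16
9. q=(12,17) nearest=3 d=5 new=(12,17) → add node 8 parent=3 cost=22
10. q=(1,0) nearest=0 d=1 new=(1,0) → add node 9 parent=0 cost=1; rewire 5→9 (11<12)
11. q=(3,15) nearest=6 d=1 new=(3,15) → add node 10 parent=6 cost=19
12. q=(13,1) nearest=2 d=6 new=(13,1) → add node 11 parent=2 cost=18
13. q=(6,1) nearest=1 d=3 new=(6,1) → add node 12 parent=1 cost=9; rewire 11→12 (16<18)
14. q=(19,16) nearest=7 d=6 new=(19,16) → add node 13 parent=7 cost=22
15. q=(3,9) nearest=5 d=1 new=(3,9) → add node 14 parent=5 cost=12; rewire 10→14 (18<19)
16. q=(19,26) nearest=8 d=9 new=(18,23) → blocked by [18,23]×[23,25], reject
17. q=(11,19) nearest=8 d=2 new=(11,19) → add node 15 parent=8 cost=24
18. q=(10,7) nearest=2 d=2 new=(10,7) → add node 16 parent=2 cost=14
19. q=(7,6) nearest=1 d=2 new=(7,6) → add node 17 parent=1 cost=8; rewire 10→17 (17<18); rewire 11→17 (14<16); rewire 13→17 (20<22); rewire 16→17 (11<14)
20. q=(9,13) nearest=3 d=2 new=(9,13) → blocked by [6,9]×[9,15], reject
21. q=(11,7) nearest=2 d=1 new=(11,7) → add node 18 parent=2 cost=13
22. q=(5,26) nearest=15 d=7 new=(5,25) → add node 19 parent=15 cost=30
23. q=(22,10) nearest=7 d=6 new=(22,10) → add node 20 parent=7 cost=22
24. q=(23,11) nearest=20 d=1 new=(23,11) → add node 21 parent=20 cost=23
25. q=(3,8) nearest=14 d=1 new=(3,8) → add node 22 parent=14 cost=13
26. q=(6,0) nearest=12 d=1 new=(6,0) → add node 23 parent=12 cost=10
27. q=(10,8) nearest=16 d=1 new=(10,8) → add node 24 parent=16 cost=12; rewire 3→24 (16<17); rewire 8→24 (21<22); rewire 15→24 (23<24)
28. q=(7,13) nearest=5 d=3 new=(7,13) → blocked by [6,9]×[9,15], reject
29. q=(9,27) nearest=19 d=4 new=(9,27) → add node 25 parent=19 cost=34
30. q=(7,1) nearest=12 d=1 new=(7,1) → add node 26 parent=12 cost=10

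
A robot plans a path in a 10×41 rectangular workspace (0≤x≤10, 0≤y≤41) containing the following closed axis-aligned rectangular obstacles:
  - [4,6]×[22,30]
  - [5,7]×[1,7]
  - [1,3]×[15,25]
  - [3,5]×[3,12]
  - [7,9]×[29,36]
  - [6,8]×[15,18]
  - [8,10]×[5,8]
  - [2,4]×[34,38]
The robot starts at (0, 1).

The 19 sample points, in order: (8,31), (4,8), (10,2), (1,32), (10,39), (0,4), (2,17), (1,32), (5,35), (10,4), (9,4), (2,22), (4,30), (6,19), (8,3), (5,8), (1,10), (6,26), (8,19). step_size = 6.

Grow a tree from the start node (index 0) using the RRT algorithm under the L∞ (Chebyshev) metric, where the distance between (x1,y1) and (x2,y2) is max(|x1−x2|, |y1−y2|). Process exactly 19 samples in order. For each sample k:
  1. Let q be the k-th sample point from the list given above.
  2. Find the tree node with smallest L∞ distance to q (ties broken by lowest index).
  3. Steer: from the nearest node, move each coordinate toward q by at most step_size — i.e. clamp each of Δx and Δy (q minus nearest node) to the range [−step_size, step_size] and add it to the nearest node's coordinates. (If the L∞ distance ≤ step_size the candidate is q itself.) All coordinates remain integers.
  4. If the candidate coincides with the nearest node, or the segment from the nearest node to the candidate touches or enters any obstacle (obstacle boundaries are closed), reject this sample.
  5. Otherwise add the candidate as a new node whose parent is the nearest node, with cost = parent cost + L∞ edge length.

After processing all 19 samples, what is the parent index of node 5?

Parent of node 5: 1

1. q=(8,31) nearest=0 d=30 new=(6,7) → blocked by [5,7]×[1,7], reject
2. q=(4,8) nearest=0 d=7 new=(4,7) → blocked by [3,5]×[3,12], reject
3. q=(10,2) nearest=0 d=10 new=(6,2) → blocked by [5,7]×[1,7], reject
4. q=(1,32) nearest=0 d=31 new=(1,7) → add node 1 parent=0 cost=6
5. q=(10,39) nearest=1 d=32 new=(7,13) → blocked by [3,5]×[3,12], reject
6. q=(0,4) nearest=0 d=3 new=(0,4) → add node 2 parent=0 cost=3
7. q=(2,17) nearest=1 d=10 new=(2,13) → add node 3 parent=1 cost=12
8. q=(1,32) nearest=3 d=19 new=(1,19) → blocked by [1,3]×[15,25], reject
9. q=(5,35) nearest=3 d=22 new=(5,19) → blocked by [1,3]×[15,25], reject
10. q=(10,4) nearest=1 d=9 new=(7,4) → blocked by [5,7]×[1,7], reject
11. q=(9,4) nearest=1 d=8 new=(7,4) → blocked by [5,7]×[1,7], reject
12. q=(2,22) nearest=3 d=9 new=(2,19) → blocked by [1,3]×[15,25], reject
13. q=(4,30) nearest=3 d=17 new=(4,19) → blocked by [1,3]×[15,25], reject
14. q=(6,19) nearest=3 d=6 new=(6,19) → add node 4 parent=3 cost=18
15. q=(8,3) nearest=1 d=7 new=(7,3) → blocked by [5,7]×[1,7], reject
16. q=(5,8) nearest=1 d=4 new=(5,8) → blocked by [3,5]×[3,12], reject
17. q=(1,10) nearest=1 d=3 new=(1,10) → add node 5 parent=1 cost=9
18. q=(6,26) nearest=4 d=7 new=(6,25) → blocked by [4,6]×[22,30], reject
19. q=(8,19) nearest=4 d=2 new=(8,19) → add node 6 parent=4 cost=20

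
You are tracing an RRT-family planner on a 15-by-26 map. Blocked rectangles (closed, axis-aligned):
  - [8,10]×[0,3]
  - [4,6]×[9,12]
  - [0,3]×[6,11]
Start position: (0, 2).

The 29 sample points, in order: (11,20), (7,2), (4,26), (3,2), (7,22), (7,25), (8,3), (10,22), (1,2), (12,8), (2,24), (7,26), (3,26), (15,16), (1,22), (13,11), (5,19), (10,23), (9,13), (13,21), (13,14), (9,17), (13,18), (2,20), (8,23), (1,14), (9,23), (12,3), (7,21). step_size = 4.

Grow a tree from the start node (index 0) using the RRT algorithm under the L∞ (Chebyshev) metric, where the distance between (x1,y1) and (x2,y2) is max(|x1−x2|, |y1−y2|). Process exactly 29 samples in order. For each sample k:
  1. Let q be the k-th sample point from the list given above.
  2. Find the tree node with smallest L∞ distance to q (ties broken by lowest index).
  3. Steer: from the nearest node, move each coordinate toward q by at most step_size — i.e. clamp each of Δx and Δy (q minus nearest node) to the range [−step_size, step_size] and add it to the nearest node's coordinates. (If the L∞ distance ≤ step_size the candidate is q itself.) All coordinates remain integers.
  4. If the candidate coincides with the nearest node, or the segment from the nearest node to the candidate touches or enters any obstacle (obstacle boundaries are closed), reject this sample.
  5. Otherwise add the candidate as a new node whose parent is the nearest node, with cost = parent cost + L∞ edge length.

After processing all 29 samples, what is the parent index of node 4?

Parent of node 4: 1

1. q=(11,20) nearest=0 d=18 new=(4,6) → add node 1 parent=0 cost=4
2. q=(7,2) nearest=1 d=4 new=(7,2) → add node 2 parent=1 cost=8
3. q=(4,26) nearest=1 d=20 new=(4,10) → blocked by [4,6]×[9,12], reject
4. q=(3,2) nearest=0 d=3 new=(3,2) → add node 3 parent=0 cost=3
5. q=(7,22) nearest=1 d=16 new=(7,10) → add node 4 parent=1 cost=8
6. q=(7,25) nearest=4 d=15 new=(7,14) → add node 5 parent=4 cost=12
7. q=(8,3) nearest=2 d=1 new=(8,3) → blocked by [8,10]×[0,3], reject
8. q=(10,22) nearest=5 d=8 new=(10,18) → add node 6 parent=5 cost=16
9. q=(1,2) nearest=0 d=1 new=(1,2) → add node 7 parent=0 cost=1
10. q=(12,8) nearest=4 d=5 new=(11,8) → add node 8 parent=4 cost=12
11. q=(2,24) nearest=6 d=8 new=(6,22) → add node 9 parent=6 cost=20
12. q=(7,26) nearest=9 d=4 new=(7,26) → add node 10 parent=9 cost=24
13. q=(3,26) nearest=9 d=4 new=(3,26) → add node 11 parent=9 cost=24
14. q=(15,16) nearest=6 d=5 new=(14,16) → add node 12 parent=6 cost=20
15. q=(1,22) nearest=11 d=4 new=(1,22) → add node 13 parent=11 cost=28
16. q=(13,11) nearest=8 d=3 new=(13,11) → add node 14 parent=8 cost=15
17. q=(5,19) nearest=9 d=3 new=(5,19) → add node 15 parent=9 cost=23
18. q=(10,23) nearest=10 d=3 new=(10,23) → add node 16 parent=10 cost=27
19. q=(9,13) nearest=5 d=2 new=(9,13) → add node 17 parent=5 cost=14
20. q=(13,21) nearest=6 d=3 new=(13,21) → add node 18 parent=6 cost=19
21. q=(13,14) nearest=12 d=2 new=(13,14) → add node 19 parent=12 cost=22
22. q=(9,17) nearest=6 d=1 new=(9,17) → add node 20 parent=6 cost=17
23. q=(13,18) nearest=12 d=2 new=(13,18) → add node 21 parent=12 cost=22
24. q=(2,20) nearest=13 d=2 new=(2,20) → add node 22 parent=13 cost=30
25. q=(8,23) nearest=9 d=2 new=(8,23) → add node 23 parent=9 cost=22
26. q=(1,14) nearest=15 d=5 new=(1,15) → add node 24 parent=15 cost=27
27. q=(9,23) nearest=16 d=1 new=(9,23) → add node 25 parent=16 cost=28
28. q=(12,3) nearest=2 d=5 new=(11,3) → blocked by [8,10]×[0,3], reject
29. q=(7,21) nearest=9 d=1 new=(7,21) → add node 26 parent=9 cost=21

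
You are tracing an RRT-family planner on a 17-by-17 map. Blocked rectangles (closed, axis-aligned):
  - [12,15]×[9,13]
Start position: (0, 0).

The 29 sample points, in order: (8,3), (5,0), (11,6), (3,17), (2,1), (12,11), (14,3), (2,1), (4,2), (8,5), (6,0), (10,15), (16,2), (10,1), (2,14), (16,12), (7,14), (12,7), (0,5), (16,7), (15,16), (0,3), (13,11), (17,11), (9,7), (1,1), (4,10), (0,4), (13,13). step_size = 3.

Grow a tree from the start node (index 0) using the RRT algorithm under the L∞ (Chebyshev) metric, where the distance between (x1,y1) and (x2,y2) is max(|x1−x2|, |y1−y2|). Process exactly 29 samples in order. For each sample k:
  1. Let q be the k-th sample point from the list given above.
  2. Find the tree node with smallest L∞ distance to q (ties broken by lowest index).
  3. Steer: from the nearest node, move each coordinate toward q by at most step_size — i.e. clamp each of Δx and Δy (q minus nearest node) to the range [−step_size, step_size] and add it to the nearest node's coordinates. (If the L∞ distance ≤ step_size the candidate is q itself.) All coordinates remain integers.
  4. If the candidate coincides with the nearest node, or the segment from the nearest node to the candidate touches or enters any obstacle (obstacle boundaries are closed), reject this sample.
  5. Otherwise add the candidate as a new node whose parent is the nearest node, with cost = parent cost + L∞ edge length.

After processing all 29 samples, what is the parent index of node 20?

1. q=(8,3) nearest=0 d=8 new=(3,3) → add node 1 parent=0 cost=3
2. q=(5,0) nearest=1 d=3 new=(5,0) → add node 2 parent=1 cost=6
3. q=(11,6) nearest=2 d=6 new=(8,3) → add node 3 parent=2 cost=9
4. q=(3,17) nearest=1 d=14 new=(3,6) → add node 4 parent=1 cost=6
5. q=(2,1) nearest=0 d=2 new=(2,1) → add node 5 parent=0 cost=2
6. q=(12,11) nearest=3 d=8 new=(11,6) → add node 6 parent=3 cost=12
7. q=(14,3) nearest=6 d=3 new=(14,3) → add node 7 parent=6 cost=15
8. q=(2,1) nearest=5 d=0 → coincident, reject
9. q=(4,2) nearest=1 d=1 new=(4,2) → add node 8 parent=1 cost=4
10. q=(8,5) nearest=3 d=2 new=(8,5) → add node 9 parent=3 cost=11
11. q=(6,0) nearest=2 d=1 new=(6,0) → add node 10 parent=2 cost=7
12. q=(10,15) nearest=4 d=9 new=(6,9) → add node 11 parent=4 cost=9
13. q=(16,2) nearest=7 d=2 new=(16,2) → add node 12 parent=7 cost=17
14. q=(10,1) nearest=3 d=2 new=(10,1) → add node 13 parent=3 cost=11
15. q=(2,14) nearest=11 d=5 new=(3,12) → add node 14 parent=11 cost=12
16. q=(16,12) nearest=6 d=6 new=(14,9) → blocked by [12,15]×[9,13], reject
17. q=(7,14) nearest=14 d=4 new=(6,14) → add node 15 parent=14 cost=15
18. q=(12,7) nearest=6 d=1 new=(12,7) → add node 16 parent=6 cost=13
19. q=(0,5) nearest=1 d=3 new=(0,5) → add node 17 parent=1 cost=6
20. q=(16,7) nearest=7 d=4 new=(16,6) → add node 18 parent=7 cost=18
21. q=(15,16) nearest=11 d=9 new=(9,12) → add node 19 parent=11 cost=12
22. q=(0,3) nearest=5 d=2 new=(0,3) → add node 20 parent=5 cost=4
23. q=(13,11) nearest=16 d=4 new=(13,10) → blocked by [12,15]×[9,13], reject
24. q=(17,11) nearest=16 d=5 new=(15,10) → blocked by [12,15]×[9,13], reject
25. q=(9,7) nearest=6 d=2 new=(9,7) → add node 21 parent=6 cost=14
26. q=(1,1) nearest=0 d=1 new=(1,1) → add node 22 parent=0 cost=1
27. q=(4,10) nearest=11 d=2 new=(4,10) → add node 23 parent=11 cost=11
28. q=(0,4) nearest=17 d=1 new=(0,4) → add node 24 parent=17 cost=7
29. q=(13,13) nearest=19 d=4 new=(12,13) → blocked by [12,15]×[9,13], reject

Parent of node 20: 5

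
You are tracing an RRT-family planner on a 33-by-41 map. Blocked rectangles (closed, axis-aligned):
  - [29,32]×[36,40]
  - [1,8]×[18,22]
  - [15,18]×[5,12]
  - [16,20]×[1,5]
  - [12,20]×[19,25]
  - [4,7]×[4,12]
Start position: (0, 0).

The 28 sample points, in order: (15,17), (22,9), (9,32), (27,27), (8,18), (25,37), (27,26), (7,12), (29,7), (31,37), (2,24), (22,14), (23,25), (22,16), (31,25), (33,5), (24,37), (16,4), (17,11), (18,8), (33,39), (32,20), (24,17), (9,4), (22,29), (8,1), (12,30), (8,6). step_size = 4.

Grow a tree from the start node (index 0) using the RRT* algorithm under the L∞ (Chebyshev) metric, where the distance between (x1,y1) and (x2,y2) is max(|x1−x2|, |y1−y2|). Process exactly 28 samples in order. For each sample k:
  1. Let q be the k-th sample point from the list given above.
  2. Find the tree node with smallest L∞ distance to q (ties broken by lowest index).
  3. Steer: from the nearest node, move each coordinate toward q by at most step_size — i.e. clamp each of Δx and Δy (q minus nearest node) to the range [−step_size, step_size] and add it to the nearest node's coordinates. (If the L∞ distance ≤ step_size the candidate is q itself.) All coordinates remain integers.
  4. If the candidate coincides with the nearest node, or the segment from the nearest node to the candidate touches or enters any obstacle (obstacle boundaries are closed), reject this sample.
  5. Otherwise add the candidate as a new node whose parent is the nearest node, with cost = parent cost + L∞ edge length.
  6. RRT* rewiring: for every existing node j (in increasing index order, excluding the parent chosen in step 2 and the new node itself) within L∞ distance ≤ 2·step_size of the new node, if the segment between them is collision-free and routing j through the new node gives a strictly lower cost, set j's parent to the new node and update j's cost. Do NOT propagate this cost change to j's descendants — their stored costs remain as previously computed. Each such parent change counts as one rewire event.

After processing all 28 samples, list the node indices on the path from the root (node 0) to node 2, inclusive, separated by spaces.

1. q=(15,17) nearest=0 d=17 new=(4,4) → blocked by [4,7]×[4,12], reject
2. q=(22,9) nearest=0 d=22 new=(4,4) → blocked by [4,7]×[4,12], reject
3. q=(9,32) nearest=0 d=32 new=(4,4) → blocked by [4,7]×[4,12], reject
4. q=(27,27) nearest=0 d=27 new=(4,4) → blocked by [4,7]×[4,12], reject
5. q=(8,18) nearest=0 d=18 new=(4,4) → blocked by [4,7]×[4,12], reject
6. q=(25,37) nearest=0 d=37 new=(4,4) → blocked by [4,7]×[4,12], reject
7. q=(27,26) nearest=0 d=27 new=(4,4) → blocked by [4,7]×[4,12], reject
8. q=(7,12) nearest=0 d=12 new=(4,4) → blocked by [4,7]×[4,12], reject
9. q=(29,7) nearest=0 d=29 new=(4,4) → blocked by [4,7]×[4,12], reject
10. q=(31,37) nearest=0 d=37 new=(4,4) → blocked by [4,7]×[4,12], reject
11. q=(2,24) nearest=0 d=24 new=(2,4) → add node 1 parent=0 cost=4
12. q=(22,14) nearest=1 d=20 new=(6,8) → blocked by [4,7]×[4,12], reject
13. q=(23,25) nearest=1 d=21 new=(6,8) → blocked by [4,7]×[4,12], reject
14. q=(22,16) nearest=1 d=20 new=(6,8) → blocked by [4,7]×[4,12], reject
15. q=(31,25) nearest=1 d=29 new=(6,8) → blocked by [4,7]×[4,12], reject
16. q=(33,5) nearest=1 d=31 new=(6,5) → blocked by [4,7]×[4,12], reject
17. q=(24,37) nearest=1 d=33 new=(6,8) → blocked by [4,7]×[4,12], reject
18. q=(16,4) nearest=1 d=14 new=(6,4) → blocked by [4,7]×[4,12], reject
19. q=(17,11) nearest=1 d=15 new=(6,8) → blocked by [4,7]×[4,12], reject
20. q=(18,8) nearest=1 d=16 new=(6,8) → blocked by [4,7]×[4,12], reject
21. q=(33,39) nearest=1 d=35 new=(6,8) → blocked by [4,7]×[4,12], reject
22. q=(32,20) nearest=1 d=30 new=(6,8) → blocked by [4,7]×[4,12], reject
23. q=(24,17) nearest=1 d=22 new=(6,8) → blocked by [4,7]×[4,12], reject
24. q=(9,4) nearest=1 d=7 new=(6,4) → blocked by [4,7]×[4,12], reject
25. q=(22,29) nearest=1 d=25 new=(6,8) → blocked by [4,7]×[4,12], reject
26. q=(8,1) nearest=1 d=6 new=(6,1) → add node 2 parent=1 cost=8
27. q=(12,30) nearest=1 d=26 new=(6,8) → blocked by [4,7]×[4,12], reject
28. q=(8,6) nearest=2 d=5 new=(8,5) → add node 3 parent=2 cost=12

Path: 0 1 2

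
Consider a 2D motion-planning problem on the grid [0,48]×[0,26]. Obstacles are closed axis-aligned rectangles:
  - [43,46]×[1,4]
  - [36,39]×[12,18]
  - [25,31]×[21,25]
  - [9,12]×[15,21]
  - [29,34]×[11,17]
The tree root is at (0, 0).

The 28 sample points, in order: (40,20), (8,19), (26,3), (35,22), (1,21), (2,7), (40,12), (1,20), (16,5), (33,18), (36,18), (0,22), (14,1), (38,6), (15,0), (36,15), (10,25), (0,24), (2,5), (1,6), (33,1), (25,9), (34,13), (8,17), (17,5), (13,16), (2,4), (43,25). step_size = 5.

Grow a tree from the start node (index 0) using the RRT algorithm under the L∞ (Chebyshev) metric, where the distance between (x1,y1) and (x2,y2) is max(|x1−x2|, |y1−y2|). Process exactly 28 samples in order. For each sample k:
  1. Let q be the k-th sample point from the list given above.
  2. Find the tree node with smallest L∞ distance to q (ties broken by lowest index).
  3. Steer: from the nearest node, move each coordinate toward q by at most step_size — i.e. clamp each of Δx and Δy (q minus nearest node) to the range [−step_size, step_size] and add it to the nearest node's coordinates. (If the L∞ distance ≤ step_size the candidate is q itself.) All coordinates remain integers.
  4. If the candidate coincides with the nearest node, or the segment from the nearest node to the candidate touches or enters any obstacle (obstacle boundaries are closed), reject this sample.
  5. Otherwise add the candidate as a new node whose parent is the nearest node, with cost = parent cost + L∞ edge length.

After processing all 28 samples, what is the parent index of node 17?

1. q=(40,20) nearest=0 d=40 new=(5,5) → add node 1 parent=0 cost=5
2. q=(8,19) nearest=1 d=14 new=(8,10) → add node 2 parent=1 cost=10
3. q=(26,3) nearest=2 d=18 new=(13,5) → add node 3 parent=2 cost=15
4. q=(35,22) nearest=3 d=22 new=(18,10) → add node 4 parent=3 cost=20
5. q=(1,21) nearest=2 d=11 new=(3,15) → add node 5 parent=2 cost=15
6. q=(2,7) nearest=1 d=3 new=(2,7) → add node 6 parent=1 cost=8
7. q=(40,12) nearest=4 d=22 new=(23,12) → add node 7 parent=4 cost=25
8. q=(1,20) nearest=5 d=5 new=(1,20) → add node 8 parent=5 cost=20
9. q=(16,5) nearest=3 d=3 new=(16,5) → add node 9 parent=3 cost=18
10. q=(33,18) nearest=7 d=10 new=(28,17) → add node 10 parent=7 cost=30
11. q=(36,18) nearest=10 d=8 new=(33,18) → add node 11 parent=10 cost=35
12. q=(0,22) nearest=8 d=2 new=(0,22) → add node 12 parent=8 cost=22
13. q=(14,1) nearest=3 d=4 new=(14,1) → add node 13 parent=3 cost=19
14. q=(38,6) nearest=10 d=11 new=(33,12) → blocked by [29,34]×[11,17], reject
15. q=(15,0) nearest=13 d=1 new=(15,0) → add node 14 parent=13 cost=20
16. q=(36,15) nearest=11 d=3 new=(36,15) → blocked by [36,39]×[12,18], reject
17. q=(10,25) nearest=8 d=9 new=(6,25) → add node 15 parent=8 cost=25
18. q=(0,24) nearest=12 d=2 new=(0,24) → add node 16 parent=12 cost=24
19. q=(2,5) nearest=6 d=2 new=(2,5) → add node 17 parent=6 cost=10
20. q=(1,6) nearest=6 d=1 new=(1,6) → add node 18 parent=6 cost=9
21. q=(33,1) nearest=7 d=11 new=(28,7) → add node 19 parent=7 cost=30
22. q=(25,9) nearest=7 d=3 new=(25,9) → add node 20 parent=7 cost=28
23. q=(34,13) nearest=11 d=5 new=(34,13) → blocked by [29,34]×[11,17], reject
24. q=(8,17) nearest=5 d=5 new=(8,17) → add node 21 parent=5 cost=20
25. q=(17,5) nearest=9 d=1 new=(17,5) → add node 22 parent=9 cost=19
26. q=(13,16) nearest=21 d=5 new=(13,16) → blocked by [9,12]×[15,21], reject
27. q=(2,4) nearest=17 d=1 new=(2,4) → add node 23 parent=17 cost=11
28. q=(43,25) nearest=11 d=10 new=(38,23) → add node 24 parent=11 cost=40

Parent of node 17: 6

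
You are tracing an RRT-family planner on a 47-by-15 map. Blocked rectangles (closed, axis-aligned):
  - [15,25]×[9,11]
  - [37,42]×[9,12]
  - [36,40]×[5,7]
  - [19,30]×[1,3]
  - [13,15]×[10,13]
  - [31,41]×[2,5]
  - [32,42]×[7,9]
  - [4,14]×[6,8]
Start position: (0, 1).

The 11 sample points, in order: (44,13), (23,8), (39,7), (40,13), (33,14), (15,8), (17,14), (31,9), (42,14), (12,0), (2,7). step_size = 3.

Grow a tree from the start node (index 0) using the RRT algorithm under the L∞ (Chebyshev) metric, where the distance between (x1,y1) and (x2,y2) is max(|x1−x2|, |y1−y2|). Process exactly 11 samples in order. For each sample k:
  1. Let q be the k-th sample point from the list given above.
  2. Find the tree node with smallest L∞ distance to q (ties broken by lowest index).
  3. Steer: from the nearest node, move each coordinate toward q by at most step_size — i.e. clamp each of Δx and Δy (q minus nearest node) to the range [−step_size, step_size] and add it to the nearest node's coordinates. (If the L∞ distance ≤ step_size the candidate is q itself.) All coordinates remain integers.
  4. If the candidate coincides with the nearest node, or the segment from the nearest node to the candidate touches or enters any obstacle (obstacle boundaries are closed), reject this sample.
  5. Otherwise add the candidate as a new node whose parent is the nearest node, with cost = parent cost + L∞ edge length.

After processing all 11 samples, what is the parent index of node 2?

Parent of node 2: 1

1. q=(44,13) nearest=0 d=44 new=(3,4) → add node 1 parent=0 cost=3
2. q=(23,8) nearest=1 d=20 new=(6,7) → blocked by [4,14]×[6,8], reject
3. q=(39,7) nearest=1 d=36 new=(6,7) → blocked by [4,14]×[6,8], reject
4. q=(40,13) nearest=1 d=37 new=(6,7) → blocked by [4,14]×[6,8], reject
5. q=(33,14) nearest=1 d=30 new=(6,7) → blocked by [4,14]×[6,8], reject
6. q=(15,8) nearest=1 d=12 new=(6,7) → blocked by [4,14]×[6,8], reject
7. q=(17,14) nearest=1 d=14 new=(6,7) → blocked by [4,14]×[6,8], reject
8. q=(31,9) nearest=1 d=28 new=(6,7) → blocked by [4,14]×[6,8], reject
9. q=(42,14) nearest=1 d=39 new=(6,7) → blocked by [4,14]×[6,8], reject
10. q=(12,0) nearest=1 d=9 new=(6,1) → add node 2 parent=1 cost=6
11. q=(2,7) nearest=1 d=3 new=(2,7) → add node 3 parent=1 cost=6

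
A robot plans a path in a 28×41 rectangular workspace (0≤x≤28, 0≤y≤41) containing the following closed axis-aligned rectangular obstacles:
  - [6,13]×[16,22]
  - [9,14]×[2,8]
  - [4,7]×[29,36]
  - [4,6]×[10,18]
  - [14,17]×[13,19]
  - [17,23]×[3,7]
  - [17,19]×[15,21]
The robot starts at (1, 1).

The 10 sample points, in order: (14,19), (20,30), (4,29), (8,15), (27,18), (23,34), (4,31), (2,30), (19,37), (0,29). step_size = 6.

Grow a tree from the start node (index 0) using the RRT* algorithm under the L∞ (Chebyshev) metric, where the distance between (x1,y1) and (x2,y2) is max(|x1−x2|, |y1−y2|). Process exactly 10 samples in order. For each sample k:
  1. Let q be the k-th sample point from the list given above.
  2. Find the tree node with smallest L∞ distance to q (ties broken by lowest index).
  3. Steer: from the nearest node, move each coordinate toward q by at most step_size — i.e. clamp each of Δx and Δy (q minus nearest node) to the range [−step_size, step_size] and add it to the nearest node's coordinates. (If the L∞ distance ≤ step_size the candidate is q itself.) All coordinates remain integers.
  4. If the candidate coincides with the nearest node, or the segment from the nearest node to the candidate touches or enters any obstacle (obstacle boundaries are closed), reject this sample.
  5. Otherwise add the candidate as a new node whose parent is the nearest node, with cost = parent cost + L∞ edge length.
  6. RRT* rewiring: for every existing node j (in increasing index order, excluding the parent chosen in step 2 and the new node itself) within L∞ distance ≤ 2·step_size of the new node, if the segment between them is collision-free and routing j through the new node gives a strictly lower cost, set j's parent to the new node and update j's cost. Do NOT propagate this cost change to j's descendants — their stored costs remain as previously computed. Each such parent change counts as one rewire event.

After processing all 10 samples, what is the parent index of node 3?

Parent of node 3: 2

1. q=(14,19) nearest=0 d=18 new=(7,7) → add node 1 parent=0 cost=6
2. q=(20,30) nearest=1 d=23 new=(13,13) → add node 2 parent=1 cost=12
3. q=(4,29) nearest=2 d=16 new=(7,19) → blocked by [6,13]×[16,22], reject
4. q=(8,15) nearest=2 d=5 new=(8,15) → add node 3 parent=2 cost=17
5. q=(27,18) nearest=2 d=14 new=(19,18) → blocked by [14,17]×[13,19], reject
6. q=(23,34) nearest=3 d=19 new=(14,21) → blocked by [6,13]×[16,22], reject
7. q=(4,31) nearest=3 d=16 new=(4,21) → blocked by [6,13]×[16,22], reject
8. q=(2,30) nearest=3 d=15 new=(2,21) → blocked by [6,13]×[16,22], reject
9. q=(19,37) nearest=3 d=22 new=(14,21) → blocked by [6,13]×[16,22], reject
10. q=(0,29) nearest=3 d=14 new=(2,21) → blocked by [6,13]×[16,22], reject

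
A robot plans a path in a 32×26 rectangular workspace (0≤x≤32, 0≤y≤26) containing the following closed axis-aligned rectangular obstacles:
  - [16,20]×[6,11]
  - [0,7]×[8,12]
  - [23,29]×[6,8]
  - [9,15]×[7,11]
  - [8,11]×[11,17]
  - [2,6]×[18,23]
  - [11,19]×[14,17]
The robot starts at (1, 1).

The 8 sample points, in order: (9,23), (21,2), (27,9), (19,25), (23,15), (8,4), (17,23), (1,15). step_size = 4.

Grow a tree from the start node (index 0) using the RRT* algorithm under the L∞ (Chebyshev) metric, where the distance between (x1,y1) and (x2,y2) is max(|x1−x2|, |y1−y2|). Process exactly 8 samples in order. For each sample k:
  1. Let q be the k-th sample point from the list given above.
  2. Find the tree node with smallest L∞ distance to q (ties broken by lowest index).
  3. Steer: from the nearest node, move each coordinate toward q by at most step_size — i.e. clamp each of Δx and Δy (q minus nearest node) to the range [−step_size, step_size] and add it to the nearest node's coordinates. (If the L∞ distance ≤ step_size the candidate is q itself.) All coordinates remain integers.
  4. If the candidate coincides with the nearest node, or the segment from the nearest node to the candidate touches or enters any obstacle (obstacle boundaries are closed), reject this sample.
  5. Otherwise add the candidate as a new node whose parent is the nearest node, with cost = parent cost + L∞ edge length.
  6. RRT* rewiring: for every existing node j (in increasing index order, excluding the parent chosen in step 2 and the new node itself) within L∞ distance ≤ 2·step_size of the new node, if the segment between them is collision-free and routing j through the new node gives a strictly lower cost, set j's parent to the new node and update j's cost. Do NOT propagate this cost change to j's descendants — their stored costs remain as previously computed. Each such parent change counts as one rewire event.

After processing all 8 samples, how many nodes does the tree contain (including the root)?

1. q=(9,23) nearest=0 d=22 new=(5,5) → add node 1 parent=0 cost=4
2. q=(21,2) nearest=1 d=16 new=(9,2) → add node 2 parent=1 cost=8
3. q=(27,9) nearest=2 d=18 new=(13,6) → add node 3 parent=2 cost=12
4. q=(19,25) nearest=3 d=19 new=(17,10) → blocked by [16,20]×[6,11], reject
5. q=(23,15) nearest=3 d=10 new=(17,10) → blocked by [16,20]×[6,11], reject
6. q=(8,4) nearest=2 d=2 new=(8,4) → add node 4 parent=2 cost=10
7. q=(17,23) nearest=3 d=17 new=(17,10) → blocked by [16,20]×[6,11], reject
8. q=(1,15) nearest=1 d=10 new=(1,9) → blocked by [0,7]×[8,12], reject

Node count: 5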